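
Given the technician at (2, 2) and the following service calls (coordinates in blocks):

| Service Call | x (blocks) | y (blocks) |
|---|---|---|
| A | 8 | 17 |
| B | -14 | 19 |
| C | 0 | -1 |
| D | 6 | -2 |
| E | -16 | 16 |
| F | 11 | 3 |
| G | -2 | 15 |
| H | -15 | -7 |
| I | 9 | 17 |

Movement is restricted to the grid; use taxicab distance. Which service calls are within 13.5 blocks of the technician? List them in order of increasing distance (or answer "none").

C, D, F

Distances from (2, 2):
A: |6| + |15| = 6 + 15 = 21 blocks
B: |-16| + |17| = 16 + 17 = 33 blocks
C: |-2| + |-3| = 2 + 3 = 5 blocks
D: |4| + |-4| = 4 + 4 = 8 blocks
E: |-18| + |14| = 18 + 14 = 32 blocks
F: |9| + |1| = 9 + 1 = 10 blocks
G: |-4| + |13| = 4 + 13 = 17 blocks
H: |-17| + |-9| = 17 + 9 = 26 blocks
I: |7| + |15| = 7 + 15 = 22 blocks
Threshold 13.5 blocks: C (5 blocks), D (8 blocks), F (10 blocks) are within range.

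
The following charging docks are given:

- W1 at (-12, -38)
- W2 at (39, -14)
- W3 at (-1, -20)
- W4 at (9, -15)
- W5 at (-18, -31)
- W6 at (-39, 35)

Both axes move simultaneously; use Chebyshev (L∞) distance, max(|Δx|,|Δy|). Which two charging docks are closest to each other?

Pairwise distances:
W1–W2: 51
W1–W3: 18
W1–W4: 23
W1–W5: 7
W1–W6: 73
W2–W3: 40
W2–W4: 30
W2–W5: 57
W2–W6: 78
W3–W4: 10
W3–W5: 17
W3–W6: 55
W4–W5: 27
W4–W6: 50
W5–W6: 66
Closest pair: W1–W5 at 7.

W1 and W5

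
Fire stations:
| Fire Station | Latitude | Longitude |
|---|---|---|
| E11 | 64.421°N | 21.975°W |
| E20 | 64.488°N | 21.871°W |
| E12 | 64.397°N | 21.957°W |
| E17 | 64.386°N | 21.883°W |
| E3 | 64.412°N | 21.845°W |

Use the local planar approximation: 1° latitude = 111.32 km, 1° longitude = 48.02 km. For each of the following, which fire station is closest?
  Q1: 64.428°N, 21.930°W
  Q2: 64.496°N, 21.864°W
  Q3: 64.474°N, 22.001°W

Q1 at 64.428°N, 21.930°W:
  E11: √((-0.007·111.32)² + (-0.045·48.02)²) = √(0.60721 + 4.66949) = 2.297 km
  E20: √((0.060·111.32)² + (0.059·48.02)²) = √(44.61171 + 8.02691) = 7.255 km
  E12: √((-0.031·111.32)² + (-0.027·48.02)²) = √(11.90885 + 1.68102) = 3.686 km
  E17: √((-0.042·111.32)² + (0.047·48.02)²) = √(21.85974 + 5.09378) = 5.192 km
  E3: √((-0.016·111.32)² + (0.085·48.02)²) = √(3.17239 + 16.66027) = 4.453 km
  → nearest: E11 (2.297 km)
Q2 at 64.496°N, 21.864°W:
  E11: √((-0.075·111.32)² + (-0.111·48.02)²) = √(69.70580 + 28.41125) = 9.905 km
  E20: √((-0.008·111.32)² + (-0.007·48.02)²) = √(0.79310 + 0.11299) = 0.952 km
  E12: √((-0.099·111.32)² + (-0.093·48.02)²) = √(121.45539 + 19.94391) = 11.891 km
  E17: √((-0.110·111.32)² + (-0.019·48.02)²) = √(149.94492 + 0.83244) = 12.279 km
  E3: √((-0.084·111.32)² + (0.019·48.02)²) = √(87.43896 + 0.83244) = 9.395 km
  → nearest: E20 (0.952 km)
Q3 at 64.474°N, 22.001°W:
  E11: √((-0.053·111.32)² + (0.026·48.02)²) = √(34.80953 + 1.55880) = 6.031 km
  E20: √((0.014·111.32)² + (0.130·48.02)²) = √(2.42886 + 38.97005) = 6.434 km
  E12: √((-0.077·111.32)² + (0.044·48.02)²) = √(73.47301 + 4.46426) = 8.828 km
  E17: √((-0.088·111.32)² + (0.118·48.02)²) = √(95.96475 + 32.10764) = 11.317 km
  E3: √((-0.062·111.32)² + (0.156·48.02)²) = √(47.63540 + 56.11688) = 10.186 km
  → nearest: E11 (6.031 km)

Q1→E11; Q2→E20; Q3→E11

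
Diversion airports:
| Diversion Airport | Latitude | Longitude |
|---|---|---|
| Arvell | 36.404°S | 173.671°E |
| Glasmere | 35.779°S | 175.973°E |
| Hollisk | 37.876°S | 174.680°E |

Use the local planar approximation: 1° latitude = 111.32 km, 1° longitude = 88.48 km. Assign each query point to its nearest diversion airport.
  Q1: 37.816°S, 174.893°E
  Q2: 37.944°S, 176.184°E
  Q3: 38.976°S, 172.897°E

Q1→Hollisk; Q2→Hollisk; Q3→Hollisk

Q1 at 37.816°S, 174.893°E:
  Arvell: 190.781 km
  Glasmere: 246.071 km
  Hollisk: 19.995 km
  → nearest: Hollisk (19.995 km)
Q2 at 37.944°S, 176.184°E:
  Arvell: 280.765 km
  Glasmere: 241.730 km
  Hollisk: 133.289 km
  → nearest: Hollisk (133.289 km)
Q3 at 38.976°S, 172.897°E:
  Arvell: 294.391 km
  Glasmere: 448.030 km
  Hollisk: 199.706 km
  → nearest: Hollisk (199.706 km)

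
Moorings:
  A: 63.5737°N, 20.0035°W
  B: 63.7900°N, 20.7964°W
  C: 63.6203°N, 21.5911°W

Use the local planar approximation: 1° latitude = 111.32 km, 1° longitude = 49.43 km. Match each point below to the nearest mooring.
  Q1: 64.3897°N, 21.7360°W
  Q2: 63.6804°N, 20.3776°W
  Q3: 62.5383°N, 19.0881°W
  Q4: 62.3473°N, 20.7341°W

Q1→B; Q2→A; Q3→A; Q4→A

Q1 at 64.3897°N, 21.7360°W:
  A: √((-0.8160·111.32)² + (1.7325·49.43)²) = √(8251.382370 + 7333.777124) = 124.8405 km
  B: √((-0.5997·111.32)² + (0.9396·49.43)²) = √(4456.711208 + 2157.084892) = 81.3252 km
  C: √((-0.7694·111.32)² + (0.1449·49.43)²) = √(7335.855351 + 51.300074) = 85.9486 km
  → nearest: B (81.3252 km)
Q2 at 63.6804°N, 20.3776°W:
  A: √((-0.1067·111.32)² + (0.3741·49.43)²) = √(141.083178 + 341.945299) = 21.9779 km
  B: √((0.1096·111.32)² + (-0.4188·49.43)²) = √(148.856397 + 428.543159) = 24.0291 km
  C: √((-0.0601·111.32)² + (-1.2135·49.43)²) = √(44.760542 + 3597.996879) = 60.3553 km
  → nearest: A (21.9779 km)
Q3 at 62.5383°N, 19.0881°W:
  A: √((1.0354·111.32)² + (-0.9154·49.43)²) = √(13285.035419 + 2047.401594) = 123.8242 km
  B: √((1.2517·111.32)² + (-1.7083·49.43)²) = √(19415.424918 + 7130.327910) = 162.9287 km
  C: √((1.0820·111.32)² + (-2.5030·49.43)²) = √(14507.778519 + 15307.452488) = 172.6709 km
  → nearest: A (123.8242 km)
Q4 at 62.3473°N, 20.7341°W:
  A: √((1.2264·111.32)² + (0.7306·49.43)²) = √(18638.488026 + 1304.189071) = 141.2185 km
  B: √((1.4427·111.32)² + (-0.0623·49.43)²) = √(25792.798119 + 9.483253) = 160.6309 km
  C: √((1.2730·111.32)² + (-0.8570·49.43)²) = √(20081.826131 + 1794.497529) = 147.9065 km
  → nearest: A (141.2185 km)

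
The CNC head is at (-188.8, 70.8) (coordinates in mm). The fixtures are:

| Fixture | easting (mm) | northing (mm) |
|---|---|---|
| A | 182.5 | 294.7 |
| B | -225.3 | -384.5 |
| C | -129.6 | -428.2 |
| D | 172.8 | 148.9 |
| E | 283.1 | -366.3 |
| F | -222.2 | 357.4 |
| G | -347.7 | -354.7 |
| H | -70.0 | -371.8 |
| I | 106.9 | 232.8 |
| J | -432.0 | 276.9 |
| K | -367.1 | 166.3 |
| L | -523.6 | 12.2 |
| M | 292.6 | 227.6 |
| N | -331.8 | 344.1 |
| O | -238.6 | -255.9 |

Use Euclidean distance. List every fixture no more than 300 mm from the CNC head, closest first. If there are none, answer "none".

Distances from (-188.8, 70.8):
A: √((371.3)² + (223.9)²) = √(137863.690 + 50131.210) = 433.6 mm
B: √((-36.5)² + (-455.3)²) = √(1332.250 + 207298.090) = 456.8 mm
C: √((59.2)² + (-499.0)²) = √(3504.640 + 249001.000) = 502.5 mm
D: √((361.6)² + (78.1)²) = √(130754.560 + 6099.610) = 369.9 mm
E: √((471.9)² + (-437.1)²) = √(222689.610 + 191056.410) = 643.2 mm
F: √((-33.4)² + (286.6)²) = √(1115.560 + 82139.560) = 288.5 mm
G: √((-158.9)² + (-425.5)²) = √(25249.210 + 181050.250) = 454.2 mm
H: √((118.8)² + (-442.6)²) = √(14113.440 + 195894.760) = 458.3 mm
I: √((295.7)² + (162.0)²) = √(87438.490 + 26244.000) = 337.2 mm
J: √((-243.2)² + (206.1)²) = √(59146.240 + 42477.210) = 318.8 mm
K: √((-178.3)² + (95.5)²) = √(31790.890 + 9120.250) = 202.3 mm
L: √((-334.8)² + (-58.6)²) = √(112091.040 + 3433.960) = 339.9 mm
M: √((481.4)² + (156.8)²) = √(231745.960 + 24586.240) = 506.3 mm
N: √((-143.0)² + (273.3)²) = √(20449.000 + 74692.890) = 308.5 mm
O: √((-49.8)² + (-326.7)²) = √(2480.040 + 106732.890) = 330.5 mm
Threshold 300 mm: K (202.3 mm), F (288.5 mm) are within range.

K, F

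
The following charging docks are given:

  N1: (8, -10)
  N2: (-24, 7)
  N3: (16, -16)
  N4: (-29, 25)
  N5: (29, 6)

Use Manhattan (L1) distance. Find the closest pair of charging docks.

N1 and N3

Pairwise distances:
N1–N2: |-32| + |17| = 32 + 17 = 49
N1–N3: |8| + |-6| = 8 + 6 = 14
N1–N4: |-37| + |35| = 37 + 35 = 72
N1–N5: |21| + |16| = 21 + 16 = 37
N2–N3: |40| + |-23| = 40 + 23 = 63
N2–N4: |-5| + |18| = 5 + 18 = 23
N2–N5: |53| + |-1| = 53 + 1 = 54
N3–N4: |-45| + |41| = 45 + 41 = 86
N3–N5: |13| + |22| = 13 + 22 = 35
N4–N5: |58| + |-19| = 58 + 19 = 77
Closest pair: N1–N3 at 14.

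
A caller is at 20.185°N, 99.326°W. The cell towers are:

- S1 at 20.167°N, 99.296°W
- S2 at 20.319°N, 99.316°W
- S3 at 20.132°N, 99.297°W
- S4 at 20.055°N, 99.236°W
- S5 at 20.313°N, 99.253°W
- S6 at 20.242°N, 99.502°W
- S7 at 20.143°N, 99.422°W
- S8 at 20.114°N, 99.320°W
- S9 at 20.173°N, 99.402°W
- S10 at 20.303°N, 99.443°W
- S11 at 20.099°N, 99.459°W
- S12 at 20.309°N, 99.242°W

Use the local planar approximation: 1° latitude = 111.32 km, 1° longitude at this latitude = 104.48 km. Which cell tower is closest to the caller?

Distances from 20.185°N, 99.326°W:
S1: 3.720 km
S2: 14.953 km
S3: 6.632 km
S4: 17.258 km
S5: 16.162 km
S6: 19.452 km
S7: 11.066 km
S8: 7.929 km
S9: 8.052 km
S10: 17.944 km
S11: 16.874 km
S12: 16.357 km
Minimum: S1 at 3.720 km.

S1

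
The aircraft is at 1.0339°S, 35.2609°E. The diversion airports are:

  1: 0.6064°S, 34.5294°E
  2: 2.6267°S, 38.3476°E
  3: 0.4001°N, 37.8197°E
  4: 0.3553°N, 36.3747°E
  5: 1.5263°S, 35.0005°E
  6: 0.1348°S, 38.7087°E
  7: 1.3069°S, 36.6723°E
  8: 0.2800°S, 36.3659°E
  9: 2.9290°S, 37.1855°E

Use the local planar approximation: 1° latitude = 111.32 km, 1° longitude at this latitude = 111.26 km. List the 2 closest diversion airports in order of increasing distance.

Distances from 1.0339°S, 35.2609°E:
1: √((0.4275·111.32)² + (-0.7315·111.26)²) = √(2264.741474 + 6623.793309) = 94.2790 km
2: √((-1.5928·111.32)² + (3.0867·111.26)²) = √(31439.011992 + 117941.583694) = 386.4979 km
3: √((1.4340·111.32)² + (2.5588·111.26)²) = √(25482.656377 + 81049.584970) = 326.3928 km
4: √((1.3892·111.32)² + (1.1138·111.26)²) = √(23915.306137 + 15356.510404) = 198.1712 km
5: √((-0.4924·111.32)² + (-0.2604·111.26)²) = √(3004.571088 + 839.382810) = 61.9996 km
6: √((0.8991·111.32)² + (3.4478·111.26)²) = √(10017.570111 + 147150.669327) = 396.4445 km
7: √((-0.2730·111.32)² + (1.4114·111.26)²) = √(923.573981 + 24659.163343) = 159.9460 km
8: √((0.7539·111.32)² + (1.1050·111.26)²) = √(7043.262618 + 15114.809129) = 148.8559 km
9: √((-1.8951·111.32)² + (1.9246·111.26)²) = √(44505.189908 + 45852.083448) = 300.5949 km
Sorted: 5 (61.9996 km) < 1 (94.2790 km) < 8 (148.8559 km) < 7 (159.9460 km) < …

5, 1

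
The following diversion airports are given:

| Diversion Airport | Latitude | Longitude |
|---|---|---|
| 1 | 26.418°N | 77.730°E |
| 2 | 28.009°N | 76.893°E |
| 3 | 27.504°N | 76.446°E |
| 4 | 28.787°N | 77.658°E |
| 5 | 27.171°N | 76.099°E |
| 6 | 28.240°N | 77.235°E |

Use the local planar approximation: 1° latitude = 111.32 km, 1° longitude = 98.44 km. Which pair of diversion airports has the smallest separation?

2 and 6

Pairwise distances:
1–2: 195.338 km
1–3: 174.904 km
1–4: 263.812 km
1–5: 181.120 km
1–6: 208.596 km
2–3: 71.390 km
2–4: 114.769 km
2–5: 121.703 km
2–6: 42.364 km
3–4: 186.100 km
3–5: 50.408 km
3–6: 112.895 km
4–5: 236.461 km
4–6: 73.768 km
5–6: 163.299 km
Closest pair: 2–6 at 42.364 km.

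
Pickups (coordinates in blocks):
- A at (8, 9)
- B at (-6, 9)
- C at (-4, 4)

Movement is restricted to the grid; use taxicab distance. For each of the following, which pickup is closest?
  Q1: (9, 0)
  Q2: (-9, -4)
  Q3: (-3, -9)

Q1→A; Q2→C; Q3→C

Q1 at (9, 0):
  A: |-1| + |9| = 1 + 9 = 10 blocks
  B: |-15| + |9| = 15 + 9 = 24 blocks
  C: |-13| + |4| = 13 + 4 = 17 blocks
  → nearest: A (10 blocks)
Q2 at (-9, -4):
  A: |17| + |13| = 17 + 13 = 30 blocks
  B: |3| + |13| = 3 + 13 = 16 blocks
  C: |5| + |8| = 5 + 8 = 13 blocks
  → nearest: C (13 blocks)
Q3 at (-3, -9):
  A: |11| + |18| = 11 + 18 = 29 blocks
  B: |-3| + |18| = 3 + 18 = 21 blocks
  C: |-1| + |13| = 1 + 13 = 14 blocks
  → nearest: C (14 blocks)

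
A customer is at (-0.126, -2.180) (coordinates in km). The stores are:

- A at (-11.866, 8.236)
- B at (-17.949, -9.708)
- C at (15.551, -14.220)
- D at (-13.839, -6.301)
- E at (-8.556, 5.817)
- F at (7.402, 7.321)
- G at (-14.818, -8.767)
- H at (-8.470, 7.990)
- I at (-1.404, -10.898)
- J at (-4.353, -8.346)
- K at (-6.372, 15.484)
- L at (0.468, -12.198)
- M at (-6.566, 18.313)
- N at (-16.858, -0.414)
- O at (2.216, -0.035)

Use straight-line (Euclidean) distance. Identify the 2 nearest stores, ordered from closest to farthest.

Distances from (-0.126, -2.180):
A: √((-11.740)² + (10.416)²) = √(137.82760 + 108.49306) = 15.695 km
B: √((-17.823)² + (-7.528)²) = √(317.65933 + 56.67078) = 19.348 km
C: √((15.677)² + (-12.040)²) = √(245.76833 + 144.96160) = 19.767 km
D: √((-13.713)² + (-4.121)²) = √(188.04637 + 16.98264) = 14.319 km
E: √((-8.430)² + (7.997)²) = √(71.06490 + 63.95201) = 11.620 km
F: √((7.528)² + (9.501)²) = √(56.67078 + 90.26900) = 12.122 km
G: √((-14.692)² + (-6.587)²) = √(215.85486 + 43.38857) = 16.101 km
H: √((-8.344)² + (10.170)²) = √(69.62234 + 103.42890) = 13.155 km
I: √((-1.278)² + (-8.718)²) = √(1.63328 + 76.00352) = 8.811 km
J: √((-4.227)² + (-6.166)²) = √(17.86753 + 38.01956) = 7.476 km
K: √((-6.246)² + (17.664)²) = √(39.01252 + 312.01690) = 18.736 km
L: √((0.594)² + (-10.018)²) = √(0.35284 + 100.36032) = 10.036 km
M: √((-6.440)² + (20.493)²) = √(41.47360 + 419.96305) = 21.481 km
N: √((-16.732)² + (1.766)²) = √(279.95982 + 3.11876) = 16.825 km
O: √((2.342)² + (2.145)²) = √(5.48496 + 4.60102) = 3.176 km
Sorted: O (3.176 km) < J (7.476 km) < I (8.811 km) < L (10.036 km) < …

O, J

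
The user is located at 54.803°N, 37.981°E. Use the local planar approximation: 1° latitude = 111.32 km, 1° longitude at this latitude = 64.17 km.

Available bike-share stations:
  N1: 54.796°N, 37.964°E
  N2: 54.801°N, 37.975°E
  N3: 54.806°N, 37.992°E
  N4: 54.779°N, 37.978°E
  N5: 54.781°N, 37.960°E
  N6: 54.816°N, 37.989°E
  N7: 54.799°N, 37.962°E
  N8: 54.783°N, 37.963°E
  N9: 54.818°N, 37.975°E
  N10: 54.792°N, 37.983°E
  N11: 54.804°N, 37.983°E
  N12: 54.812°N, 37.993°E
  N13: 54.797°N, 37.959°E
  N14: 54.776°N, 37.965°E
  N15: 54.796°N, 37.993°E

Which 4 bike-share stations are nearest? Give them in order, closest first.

N11, N2, N3, N15

Distances from 54.803°N, 37.981°E:
N1: √((-0.007·111.32)² + (-0.017·64.17)²) = √(0.60721 + 1.19004) = 1.341 km
N2: √((-0.002·111.32)² + (-0.006·64.17)²) = √(0.04957 + 0.14824) = 0.445 km
N3: √((0.003·111.32)² + (0.011·64.17)²) = √(0.11153 + 0.49825) = 0.781 km
N4: √((-0.024·111.32)² + (-0.003·64.17)²) = √(7.13787 + 0.03706) = 2.679 km
N5: √((-0.022·111.32)² + (-0.021·64.17)²) = √(5.99780 + 1.81594) = 2.795 km
N6: √((0.013·111.32)² + (0.008·64.17)²) = √(2.09427 + 0.26354) = 1.536 km
N7: √((-0.004·111.32)² + (-0.019·64.17)²) = √(0.19827 + 1.48652) = 1.298 km
N8: √((-0.020·111.32)² + (-0.018·64.17)²) = √(4.95686 + 1.33416) = 2.508 km
N9: √((0.015·111.32)² + (-0.006·64.17)²) = √(2.78823 + 0.14824) = 1.714 km
N10: √((-0.011·111.32)² + (0.002·64.17)²) = √(1.49945 + 0.01647) = 1.231 km
N11: √((0.001·111.32)² + (0.002·64.17)²) = √(0.01239 + 0.01647) = 0.170 km
N12: √((0.009·111.32)² + (0.012·64.17)²) = √(1.00376 + 0.59296) = 1.264 km
N13: √((-0.006·111.32)² + (-0.022·64.17)²) = √(0.44612 + 1.99301) = 1.562 km
N14: √((-0.027·111.32)² + (-0.016·64.17)²) = √(9.03387 + 1.05415) = 3.176 km
N15: √((-0.007·111.32)² + (0.012·64.17)²) = √(0.60721 + 0.59296) = 1.096 km
Sorted: N11 (0.170 km) < N2 (0.445 km) < N3 (0.781 km) < N15 (1.096 km) < N10 (1.231 km) < N12 (1.264 km) < …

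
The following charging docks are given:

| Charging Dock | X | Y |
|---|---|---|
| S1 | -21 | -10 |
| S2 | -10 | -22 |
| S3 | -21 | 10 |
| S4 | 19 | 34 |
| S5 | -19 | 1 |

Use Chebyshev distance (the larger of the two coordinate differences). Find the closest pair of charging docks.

Pairwise distances:
S1–S2: max(|11|, |-12|) = 12
S1–S3: max(|0|, |20|) = 20
S1–S4: max(|40|, |44|) = 44
S1–S5: max(|2|, |11|) = 11
S2–S3: max(|-11|, |32|) = 32
S2–S4: max(|29|, |56|) = 56
S2–S5: max(|-9|, |23|) = 23
S3–S4: max(|40|, |24|) = 40
S3–S5: max(|2|, |-9|) = 9
S4–S5: max(|-38|, |-33|) = 38
Closest pair: S3–S5 at 9.

S3 and S5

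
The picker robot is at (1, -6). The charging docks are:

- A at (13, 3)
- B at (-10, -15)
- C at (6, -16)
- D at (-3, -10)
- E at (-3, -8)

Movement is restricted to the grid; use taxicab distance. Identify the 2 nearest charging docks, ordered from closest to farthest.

Distances from (1, -6):
A: 21
B: 20
C: 15
D: 8
E: 6
Sorted: E (6) < D (8) < C (15) < B (20) < …

E, D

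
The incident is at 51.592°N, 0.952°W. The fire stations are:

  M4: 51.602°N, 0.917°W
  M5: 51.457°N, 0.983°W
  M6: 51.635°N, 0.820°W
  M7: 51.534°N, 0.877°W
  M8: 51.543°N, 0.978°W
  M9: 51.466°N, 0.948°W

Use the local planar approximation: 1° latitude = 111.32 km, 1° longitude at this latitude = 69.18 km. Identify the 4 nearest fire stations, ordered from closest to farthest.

M4, M8, M7, M6

Distances from 51.592°N, 0.952°W:
M4: √((0.010·111.32)² + (0.035·69.18)²) = √(1.23921 + 5.86269) = 2.665 km
M5: √((-0.135·111.32)² + (-0.031·69.18)²) = √(225.84680 + 4.59922) = 15.180 km
M6: √((0.043·111.32)² + (0.132·69.18)²) = √(22.91307 + 83.38904) = 10.310 km
M7: √((-0.058·111.32)² + (0.075·69.18)²) = √(41.68717 + 26.92053) = 8.283 km
M8: √((-0.049·111.32)² + (-0.026·69.18)²) = √(29.75353 + 3.23525) = 5.744 km
M9: √((-0.126·111.32)² + (0.004·69.18)²) = √(196.73765 + 0.07657) = 14.029 km
Sorted: M4 (2.665 km) < M8 (5.744 km) < M7 (8.283 km) < M6 (10.310 km) < M9 (14.029 km) < M5 (15.180 km)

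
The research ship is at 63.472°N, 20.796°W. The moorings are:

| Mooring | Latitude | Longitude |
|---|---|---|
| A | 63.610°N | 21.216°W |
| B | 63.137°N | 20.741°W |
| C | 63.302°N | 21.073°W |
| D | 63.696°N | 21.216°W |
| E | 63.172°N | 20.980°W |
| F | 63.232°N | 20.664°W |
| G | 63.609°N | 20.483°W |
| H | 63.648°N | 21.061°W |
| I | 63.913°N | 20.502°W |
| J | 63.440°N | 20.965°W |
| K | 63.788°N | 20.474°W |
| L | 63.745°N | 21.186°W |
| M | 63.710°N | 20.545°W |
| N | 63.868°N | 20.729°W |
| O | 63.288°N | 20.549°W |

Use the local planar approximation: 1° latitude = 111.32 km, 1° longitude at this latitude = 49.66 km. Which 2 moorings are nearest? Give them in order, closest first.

Distances from 63.472°N, 20.796°W:
A: 25.904 km
B: 37.392 km
C: 23.396 km
D: 32.509 km
E: 34.623 km
F: 27.509 km
G: 21.776 km
H: 23.602 km
I: 51.217 km
J: 9.117 km
K: 38.641 km
L: 36.037 km
M: 29.280 km
N: 44.208 km
O: 23.875 km
Sorted: J (9.117 km) < G (21.776 km) < C (23.396 km) < H (23.602 km) < …

J, G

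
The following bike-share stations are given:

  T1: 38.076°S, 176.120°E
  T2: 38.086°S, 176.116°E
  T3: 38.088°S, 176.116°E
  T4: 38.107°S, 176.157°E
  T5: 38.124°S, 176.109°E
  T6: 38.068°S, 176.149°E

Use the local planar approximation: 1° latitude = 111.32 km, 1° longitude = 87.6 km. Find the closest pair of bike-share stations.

T2 and T3

Pairwise distances:
T2–T3: 0.223 km
T1–T2: 1.167 km
T1–T3: 1.381 km
T1–T6: 2.692 km
T2–T6: 3.517 km
T3–T6: 3.649 km
T3–T5: 4.054 km
T3–T4: 4.168 km
T2–T5: 4.274 km
T2–T4: 4.285 km
T4–T6: 4.398 km
T4–T5: 4.611 km
T1–T4: 4.734 km
T1–T5: 5.430 km
T5–T6: 7.151 km
Closest pair: T2–T3 at 0.223 km.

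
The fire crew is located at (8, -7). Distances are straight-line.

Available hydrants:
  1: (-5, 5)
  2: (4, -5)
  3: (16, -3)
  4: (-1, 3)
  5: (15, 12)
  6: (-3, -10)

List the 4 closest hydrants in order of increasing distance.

Distances from (8, -7):
1: √((-13)² + (12)²) = √(169.000 + 144.000) = 17.7
2: √((-4)² + (2)²) = √(16.000 + 4.000) = 4.5
3: √((8)² + (4)²) = √(64.000 + 16.000) = 8.9
4: √((-9)² + (10)²) = √(81.000 + 100.000) = 13.5
5: √((7)² + (19)²) = √(49.000 + 361.000) = 20.2
6: √((-11)² + (-3)²) = √(121.000 + 9.000) = 11.4
Sorted: 2 (4.5) < 3 (8.9) < 6 (11.4) < 4 (13.5) < 1 (17.7) < 5 (20.2)

2, 3, 6, 4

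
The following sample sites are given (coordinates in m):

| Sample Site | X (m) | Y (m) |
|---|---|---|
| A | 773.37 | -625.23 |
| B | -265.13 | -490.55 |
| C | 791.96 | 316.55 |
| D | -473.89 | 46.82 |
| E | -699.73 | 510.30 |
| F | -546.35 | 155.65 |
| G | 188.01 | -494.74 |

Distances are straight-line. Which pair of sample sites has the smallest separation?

Pairwise distances:
A–B: √((-1038.50)² + (134.68)²) = √(1078482.2500 + 18138.7024) = 1047.20 m
A–C: √((18.59)² + (941.78)²) = √(345.5881 + 886949.5684) = 941.96 m
A–D: √((-1247.26)² + (672.05)²) = √(1555657.5076 + 451651.2025) = 1416.80 m
A–E: √((-1473.10)² + (1135.53)²) = √(2170023.6100 + 1289428.3809) = 1859.96 m
A–F: √((-1319.72)² + (780.88)²) = √(1741660.8784 + 609773.5744) = 1533.44 m
A–G: √((-585.36)² + (130.49)²) = √(342646.3296 + 17027.6401) = 599.73 m
B–C: √((1057.09)² + (807.10)²) = √(1117439.2681 + 651410.4100) = 1329.98 m
B–D: √((-208.76)² + (537.37)²) = √(43580.7376 + 288766.5169) = 576.50 m
B–E: √((-434.60)² + (1000.85)²) = √(188877.1600 + 1001700.7225) = 1091.14 m
B–F: √((-281.22)² + (646.20)²) = √(79084.6884 + 417574.4400) = 704.74 m
B–G: √((453.14)² + (-4.19)²) = √(205335.8596 + 17.5561) = 453.16 m
C–D: √((-1265.85)² + (-269.73)²) = √(1602376.2225 + 72754.2729) = 1294.27 m
C–E: √((-1491.69)² + (193.75)²) = √(2225139.0561 + 37539.0625) = 1504.22 m
C–F: √((-1338.31)² + (-160.90)²) = √(1791073.6561 + 25888.8100) = 1347.95 m
C–G: √((-603.95)² + (-811.29)²) = √(364755.6025 + 658191.4641) = 1011.41 m
D–E: √((-225.84)² + (463.48)²) = √(51003.7056 + 214813.7104) = 515.57 m
D–F: √((-72.46)² + (108.83)²) = √(5250.4516 + 11843.9689) = 130.75 m
D–G: √((661.90)² + (-541.56)²) = √(438111.6100 + 293287.2336) = 855.22 m
E–F: √((153.38)² + (-354.65)²) = √(23525.4244 + 125776.6225) = 386.40 m
E–G: √((887.74)² + (-1005.04)²) = √(788082.3076 + 1010105.4016) = 1340.97 m
F–G: √((734.36)² + (-650.39)²) = √(539284.6096 + 423007.1521) = 980.96 m
Closest pair: D–F at 130.75 m.

D and F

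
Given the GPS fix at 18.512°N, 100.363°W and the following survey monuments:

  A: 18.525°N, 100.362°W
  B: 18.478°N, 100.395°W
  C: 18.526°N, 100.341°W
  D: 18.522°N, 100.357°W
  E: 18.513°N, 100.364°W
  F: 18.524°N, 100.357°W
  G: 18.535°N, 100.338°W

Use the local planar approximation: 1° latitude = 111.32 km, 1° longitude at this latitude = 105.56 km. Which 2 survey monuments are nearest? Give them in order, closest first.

E, D

Distances from 18.512°N, 100.363°W:
A: √((0.013·111.32)² + (0.001·105.56)²) = √(2.09427 + 0.01114) = 1.451 km
B: √((-0.034·111.32)² + (-0.032·105.56)²) = √(14.32532 + 11.41034) = 5.073 km
C: √((0.014·111.32)² + (0.022·105.56)²) = √(2.42886 + 5.39317) = 2.797 km
D: √((0.010·111.32)² + (0.006·105.56)²) = √(1.23921 + 0.40114) = 1.281 km
E: √((0.001·111.32)² + (-0.001·105.56)²) = √(0.01239 + 0.01114) = 0.153 km
F: √((0.012·111.32)² + (0.006·105.56)²) = √(1.78447 + 0.40114) = 1.478 km
G: √((0.023·111.32)² + (0.025·105.56)²) = √(6.55544 + 6.96432) = 3.677 km
Sorted: E (0.153 km) < D (1.281 km) < A (1.451 km) < F (1.478 km) < …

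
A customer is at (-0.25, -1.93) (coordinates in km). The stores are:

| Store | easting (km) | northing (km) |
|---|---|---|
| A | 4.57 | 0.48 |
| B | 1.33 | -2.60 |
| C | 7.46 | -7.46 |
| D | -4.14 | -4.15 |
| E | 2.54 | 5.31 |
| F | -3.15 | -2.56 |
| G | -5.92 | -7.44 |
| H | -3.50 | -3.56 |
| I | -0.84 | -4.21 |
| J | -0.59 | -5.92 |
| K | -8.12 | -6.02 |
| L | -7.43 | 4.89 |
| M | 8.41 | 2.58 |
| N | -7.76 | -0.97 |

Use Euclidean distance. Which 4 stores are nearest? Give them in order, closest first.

B, I, F, H

Distances from (-0.25, -1.93):
A: √((4.82)² + (2.41)²) = √(23.2324 + 5.8081) = 5.39 km
B: √((1.58)² + (-0.67)²) = √(2.4964 + 0.4489) = 1.72 km
C: √((7.71)² + (-5.53)²) = √(59.4441 + 30.5809) = 9.49 km
D: √((-3.89)² + (-2.22)²) = √(15.1321 + 4.9284) = 4.48 km
E: √((2.79)² + (7.24)²) = √(7.7841 + 52.4176) = 7.76 km
F: √((-2.90)² + (-0.63)²) = √(8.4100 + 0.3969) = 2.97 km
G: √((-5.67)² + (-5.51)²) = √(32.1489 + 30.3601) = 7.91 km
H: √((-3.25)² + (-1.63)²) = √(10.5625 + 2.6569) = 3.64 km
I: √((-0.59)² + (-2.28)²) = √(0.3481 + 5.1984) = 2.36 km
J: √((-0.34)² + (-3.99)²) = √(0.1156 + 15.9201) = 4.00 km
K: √((-7.87)² + (-4.09)²) = √(61.9369 + 16.7281) = 8.87 km
L: √((-7.18)² + (6.82)²) = √(51.5524 + 46.5124) = 9.90 km
M: √((8.66)² + (4.51)²) = √(74.9956 + 20.3401) = 9.76 km
N: √((-7.51)² + (0.96)²) = √(56.4001 + 0.9216) = 7.57 km
Sorted: B (1.72 km) < I (2.36 km) < F (2.97 km) < H (3.64 km) < J (4.00 km) < D (4.48 km) < …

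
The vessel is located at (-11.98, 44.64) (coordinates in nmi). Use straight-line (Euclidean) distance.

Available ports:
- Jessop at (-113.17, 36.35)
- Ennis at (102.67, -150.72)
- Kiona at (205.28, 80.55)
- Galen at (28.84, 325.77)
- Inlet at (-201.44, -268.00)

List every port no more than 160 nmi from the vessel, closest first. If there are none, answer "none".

Jessop

Distances from (-11.98, 44.64):
Jessop: √((-101.19)² + (-8.29)²) = √(10239.4161 + 68.7241) = 101.53 nmi
Ennis: √((114.65)² + (-195.36)²) = √(13144.6225 + 38165.5296) = 226.52 nmi
Kiona: √((217.26)² + (35.91)²) = √(47201.9076 + 1289.5281) = 220.21 nmi
Galen: √((40.82)² + (281.13)²) = √(1666.2724 + 79034.0769) = 284.08 nmi
Inlet: √((-189.46)² + (-312.64)²) = √(35895.0916 + 97743.7696) = 365.57 nmi
Threshold 160 nmi: Jessop (101.53 nmi) is within range.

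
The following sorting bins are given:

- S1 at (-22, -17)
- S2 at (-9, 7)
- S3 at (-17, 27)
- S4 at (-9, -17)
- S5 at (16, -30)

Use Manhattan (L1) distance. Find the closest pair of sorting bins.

S1 and S4

Pairwise distances:
S1–S2: |13| + |24| = 13 + 24 = 37
S1–S3: |5| + |44| = 5 + 44 = 49
S1–S4: |13| + |0| = 13 + 0 = 13
S1–S5: |38| + |-13| = 38 + 13 = 51
S2–S3: |-8| + |20| = 8 + 20 = 28
S2–S4: |0| + |-24| = 0 + 24 = 24
S2–S5: |25| + |-37| = 25 + 37 = 62
S3–S4: |8| + |-44| = 8 + 44 = 52
S3–S5: |33| + |-57| = 33 + 57 = 90
S4–S5: |25| + |-13| = 25 + 13 = 38
Closest pair: S1–S4 at 13.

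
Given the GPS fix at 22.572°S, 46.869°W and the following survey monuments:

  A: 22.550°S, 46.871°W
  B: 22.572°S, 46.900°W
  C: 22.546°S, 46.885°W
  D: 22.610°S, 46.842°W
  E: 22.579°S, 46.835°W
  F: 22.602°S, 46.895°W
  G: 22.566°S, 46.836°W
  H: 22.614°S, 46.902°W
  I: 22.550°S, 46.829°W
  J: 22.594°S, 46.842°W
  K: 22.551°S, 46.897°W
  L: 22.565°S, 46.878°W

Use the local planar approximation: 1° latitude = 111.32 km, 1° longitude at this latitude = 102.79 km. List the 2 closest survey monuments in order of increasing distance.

Distances from 22.572°S, 46.869°W:
A: √((0.022·111.32)² + (-0.002·102.79)²) = √(5.99780 + 0.04226) = 2.458 km
B: √((0.000·111.32)² + (-0.031·102.79)²) = √(0.00000 + 10.15372) = 3.186 km
C: √((0.026·111.32)² + (-0.016·102.79)²) = √(8.37709 + 2.70484) = 3.329 km
D: √((-0.038·111.32)² + (0.027·102.79)²) = √(17.89425 + 7.70246) = 5.059 km
E: √((-0.007·111.32)² + (0.034·102.79)²) = √(0.60721 + 12.21405) = 3.581 km
F: √((-0.030·111.32)² + (-0.026·102.79)²) = √(11.15293 + 7.14247) = 4.277 km
G: √((0.006·111.32)² + (0.033·102.79)²) = √(0.44612 + 11.50614) = 3.457 km
H: √((-0.042·111.32)² + (-0.033·102.79)²) = √(21.85974 + 11.50614) = 5.776 km
I: √((0.022·111.32)² + (0.040·102.79)²) = √(5.99780 + 16.90525) = 4.786 km
J: √((-0.022·111.32)² + (0.027·102.79)²) = √(5.99780 + 7.70246) = 3.701 km
K: √((0.021·111.32)² + (-0.028·102.79)²) = √(5.46493 + 8.28357) = 3.708 km
L: √((0.007·111.32)² + (-0.009·102.79)²) = √(0.60721 + 0.85583) = 1.210 km
Sorted: L (1.210 km) < A (2.458 km) < B (3.186 km) < C (3.329 km) < …

L, A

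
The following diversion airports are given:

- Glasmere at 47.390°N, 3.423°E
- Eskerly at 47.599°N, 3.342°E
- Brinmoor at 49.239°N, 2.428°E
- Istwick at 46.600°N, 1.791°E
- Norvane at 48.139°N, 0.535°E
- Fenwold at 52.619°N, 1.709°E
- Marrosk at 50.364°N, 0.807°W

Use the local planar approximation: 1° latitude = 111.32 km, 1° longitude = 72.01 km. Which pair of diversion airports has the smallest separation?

Glasmere and Eskerly

Pairwise distances:
Glasmere–Eskerly: 23.986 km
Glasmere–Brinmoor: 217.945 km
Glasmere–Istwick: 146.782 km
Glasmere–Norvane: 224.057 km
Glasmere–Fenwold: 595.034 km
Glasmere–Marrosk: 449.874 km
Eskerly–Brinmoor: 194.066 km
Eskerly–Istwick: 157.612 km
Eskerly–Norvane: 210.881 km
Eskerly–Fenwold: 571.065 km
Eskerly–Marrosk: 428.957 km
Brinmoor–Istwick: 297.333 km
Brinmoor–Norvane: 183.238 km
Brinmoor–Fenwold: 379.807 km
Brinmoor–Marrosk: 264.482 km
Istwick–Norvane: 193.730 km
Istwick–Fenwold: 670.061 km
Istwick–Marrosk: 458.877 km
Norvane–Fenwold: 505.828 km
Norvane–Marrosk: 265.871 km
Fenwold–Marrosk: 309.580 km
Closest pair: Glasmere–Eskerly at 23.986 km.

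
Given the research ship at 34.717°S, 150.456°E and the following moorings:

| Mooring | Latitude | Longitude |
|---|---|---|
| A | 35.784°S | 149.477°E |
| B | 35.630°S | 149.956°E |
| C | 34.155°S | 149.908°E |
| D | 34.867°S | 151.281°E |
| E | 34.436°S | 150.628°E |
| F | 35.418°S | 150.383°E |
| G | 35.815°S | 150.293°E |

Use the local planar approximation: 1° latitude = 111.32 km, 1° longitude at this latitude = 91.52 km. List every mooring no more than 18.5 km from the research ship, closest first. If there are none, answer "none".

none

Distances from 34.717°S, 150.456°E:
A: 148.782 km
B: 111.462 km
C: 80.183 km
D: 77.328 km
E: 35.018 km
F: 78.321 km
G: 123.136 km
Threshold 18.5 km: none within range.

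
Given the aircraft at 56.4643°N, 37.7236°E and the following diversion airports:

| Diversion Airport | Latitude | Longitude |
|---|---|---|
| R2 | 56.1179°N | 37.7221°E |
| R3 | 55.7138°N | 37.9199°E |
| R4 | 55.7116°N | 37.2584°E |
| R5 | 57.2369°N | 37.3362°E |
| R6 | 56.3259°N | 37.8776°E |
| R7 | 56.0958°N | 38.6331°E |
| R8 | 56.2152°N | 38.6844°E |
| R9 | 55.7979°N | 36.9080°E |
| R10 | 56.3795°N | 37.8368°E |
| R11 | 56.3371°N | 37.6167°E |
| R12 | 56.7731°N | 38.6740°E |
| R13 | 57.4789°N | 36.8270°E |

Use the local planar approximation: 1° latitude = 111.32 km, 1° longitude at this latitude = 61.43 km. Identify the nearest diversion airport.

Distances from 56.4643°N, 37.7236°E:
R2: √((-0.3464·111.32)² + (-0.0015·61.43)²) = √(1486.969847 + 0.008491) = 38.5614 km
R3: √((-0.7505·111.32)² + (0.1963·61.43)²) = √(6979.877305 + 145.412463) = 84.4114 km
R4: √((-0.7527·111.32)² + (-0.4652·61.43)²) = √(7020.858615 + 816.658417) = 88.5298 km
R5: √((0.7726·111.32)² + (-0.3874·61.43)²) = √(7397.003138 + 566.343947) = 89.2376 km
R6: √((-0.1384·111.32)² + (0.1540·61.43)²) = √(237.366035 + 89.495762) = 18.0793 km
R7: √((-0.3685·111.32)² + (0.9095·61.43)²) = √(1682.756899 + 3121.522268) = 69.3129 km
R8: √((-0.2491·111.32)² + (0.9608·61.43)²) = √(768.942474 + 3483.589874) = 65.2114 km
R9: √((-0.6664·111.32)² + (-0.8156·61.43)²) = √(5503.213631 + 2510.241267) = 89.5179 km
R10: √((-0.0848·111.32)² + (0.1132·61.43)²) = √(89.112392 + 48.356391) = 11.7247 km
R11: √((-0.1272·111.32)² + (-0.1069·61.43)²) = √(200.502881 + 43.123742) = 15.6085 km
R12: √((0.3088·111.32)² + (0.9504·61.43)²) = √(1181.682975 + 3408.583096) = 67.7515 km
R13: √((1.0146·111.32)² + (-0.8966·61.43)²) = √(12756.634467 + 3033.601286) = 125.6592 km
Minimum: R10 at 11.7247 km.

R10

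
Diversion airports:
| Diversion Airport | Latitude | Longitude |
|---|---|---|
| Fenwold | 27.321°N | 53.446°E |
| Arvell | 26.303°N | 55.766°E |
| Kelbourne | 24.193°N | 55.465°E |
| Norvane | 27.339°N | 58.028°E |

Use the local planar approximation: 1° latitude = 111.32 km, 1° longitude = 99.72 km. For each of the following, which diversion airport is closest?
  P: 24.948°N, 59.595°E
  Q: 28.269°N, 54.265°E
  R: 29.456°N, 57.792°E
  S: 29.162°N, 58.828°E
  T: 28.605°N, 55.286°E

P at 24.948°N, 59.595°E:
  Fenwold: 667.660 km
  Arvell: 410.542 km
  Kelbourne: 420.332 km
  Norvane: 308.645 km
  → nearest: Norvane (308.645 km)
Q at 28.269°N, 54.265°E:
  Fenwold: 133.443 km
  Arvell: 265.144 km
  Kelbourne: 469.254 km
  Norvane: 389.266 km
  → nearest: Fenwold (133.443 km)
R at 29.456°N, 57.792°E:
  Fenwold: 494.274 km
  Arvell: 404.985 km
  Kelbourne: 630.158 km
  Norvane: 236.837 km
  → nearest: Norvane (236.837 km)
S at 29.162°N, 58.828°E:
  Fenwold: 574.491 km
  Arvell: 441.051 km
  Kelbourne: 646.869 km
  Norvane: 218.054 km
  → nearest: Norvane (218.054 km)
T at 28.605°N, 55.286°E:
  Fenwold: 232.588 km
  Arvell: 260.691 km
  Kelbourne: 491.468 km
  Norvane: 307.615 km
  → nearest: Fenwold (232.588 km)

P→Norvane; Q→Fenwold; R→Norvane; S→Norvane; T→Fenwold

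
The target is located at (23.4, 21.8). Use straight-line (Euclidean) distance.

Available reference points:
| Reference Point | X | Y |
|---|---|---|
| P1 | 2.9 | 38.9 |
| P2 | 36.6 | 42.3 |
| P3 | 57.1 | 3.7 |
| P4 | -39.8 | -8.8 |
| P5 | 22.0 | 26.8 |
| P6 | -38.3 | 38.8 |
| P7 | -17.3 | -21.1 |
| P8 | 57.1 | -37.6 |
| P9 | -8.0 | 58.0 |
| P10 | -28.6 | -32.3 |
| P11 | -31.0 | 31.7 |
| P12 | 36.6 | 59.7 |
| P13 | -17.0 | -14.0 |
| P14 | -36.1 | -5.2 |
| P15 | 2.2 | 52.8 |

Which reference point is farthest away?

P10

Distances from (23.4, 21.8):
P1: √((-20.5)² + (17.1)²) = √(420.250 + 292.410) = 26.7
P2: √((13.2)² + (20.5)²) = √(174.240 + 420.250) = 24.4
P3: √((33.7)² + (-18.1)²) = √(1135.690 + 327.610) = 38.3
P4: √((-63.2)² + (-30.6)²) = √(3994.240 + 936.360) = 70.2
P5: √((-1.4)² + (5.0)²) = √(1.960 + 25.000) = 5.2
P6: √((-61.7)² + (17.0)²) = √(3806.890 + 289.000) = 64.0
P7: √((-40.7)² + (-42.9)²) = √(1656.490 + 1840.410) = 59.1
P8: √((33.7)² + (-59.4)²) = √(1135.690 + 3528.360) = 68.3
P9: √((-31.4)² + (36.2)²) = √(985.960 + 1310.440) = 47.9
P10: √((-52.0)² + (-54.1)²) = √(2704.000 + 2926.810) = 75.0
P11: √((-54.4)² + (9.9)²) = √(2959.360 + 98.010) = 55.3
P12: √((13.2)² + (37.9)²) = √(174.240 + 1436.410) = 40.1
P13: √((-40.4)² + (-35.8)²) = √(1632.160 + 1281.640) = 54.0
P14: √((-59.5)² + (-27.0)²) = √(3540.250 + 729.000) = 65.3
P15: √((-21.2)² + (31.0)²) = √(449.440 + 961.000) = 37.6
Maximum: P10 at 75.0.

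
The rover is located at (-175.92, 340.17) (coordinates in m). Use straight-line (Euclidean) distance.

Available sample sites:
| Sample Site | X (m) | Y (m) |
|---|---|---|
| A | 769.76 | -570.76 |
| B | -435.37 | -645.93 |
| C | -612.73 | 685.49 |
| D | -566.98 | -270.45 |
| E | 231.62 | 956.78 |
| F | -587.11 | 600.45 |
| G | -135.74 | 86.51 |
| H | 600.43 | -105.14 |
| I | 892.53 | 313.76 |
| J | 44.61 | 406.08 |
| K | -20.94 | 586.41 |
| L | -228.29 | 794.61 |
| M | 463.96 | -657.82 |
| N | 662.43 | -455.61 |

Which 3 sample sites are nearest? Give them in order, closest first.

Distances from (-175.92, 340.17):
A: 1313.05 m
B: 1019.66 m
C: 556.82 m
D: 725.11 m
E: 739.12 m
F: 486.64 m
G: 256.82 m
H: 895.00 m
I: 1068.78 m
J: 230.17 m
K: 290.95 m
L: 457.45 m
M: 1185.51 m
N: 1155.90 m
Sorted: J (230.17 m) < G (256.82 m) < K (290.95 m) < L (457.45 m) < F (486.64 m) < …

J, G, K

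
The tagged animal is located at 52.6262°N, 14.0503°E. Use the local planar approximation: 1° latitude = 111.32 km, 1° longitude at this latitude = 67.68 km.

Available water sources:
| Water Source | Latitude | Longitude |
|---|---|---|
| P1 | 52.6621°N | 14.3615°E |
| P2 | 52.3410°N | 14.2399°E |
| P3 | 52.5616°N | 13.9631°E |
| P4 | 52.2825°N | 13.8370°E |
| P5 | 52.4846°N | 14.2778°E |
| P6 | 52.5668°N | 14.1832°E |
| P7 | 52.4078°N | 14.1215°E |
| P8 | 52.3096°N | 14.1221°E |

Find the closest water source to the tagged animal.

P3

Distances from 52.6262°N, 14.0503°E:
P1: √((0.0359·111.32)² + (0.3112·67.68)²) = √(15.971117 + 443.608518) = 21.4378 km
P2: √((-0.2852·111.32)² + (0.1896·67.68)²) = √(1007.964966 + 164.663509) = 34.2437 km
P3: √((-0.0646·111.32)² + (-0.0872·67.68)²) = √(51.714393 + 34.830016) = 9.3029 km
P4: √((-0.3437·111.32)² + (-0.2133·67.68)²) = √(1463.879940 + 208.402254) = 40.8935 km
P5: √((-0.1416·111.32)² + (0.2275·67.68)²) = √(248.469395 + 237.073768) = 22.0350 km
P6: √((-0.0594·111.32)² + (0.1329·67.68)²) = √(43.723940 + 80.904124) = 11.1637 km
P7: √((-0.2184·111.32)² + (0.0712·67.68)²) = √(591.087348 + 23.220988) = 24.7852 km
P8: √((-0.3166·111.32)² + (0.0718·67.68)²) = √(1242.133333 + 23.614002) = 35.5773 km
Minimum: P3 at 9.3029 km.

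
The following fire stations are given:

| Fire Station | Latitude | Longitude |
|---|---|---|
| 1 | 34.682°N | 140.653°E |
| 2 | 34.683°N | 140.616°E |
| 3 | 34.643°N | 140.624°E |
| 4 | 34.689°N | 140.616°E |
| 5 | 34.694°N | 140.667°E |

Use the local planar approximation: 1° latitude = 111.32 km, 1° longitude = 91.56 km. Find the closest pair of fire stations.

2 and 4

Pairwise distances:
1–2: 3.390 km
1–3: 5.089 km
1–4: 3.476 km
1–5: 1.851 km
2–3: 4.513 km
2–4: 0.668 km
2–5: 4.827 km
3–4: 5.173 km
3–5: 6.909 km
4–5: 4.703 km
Closest pair: 2–4 at 0.668 km.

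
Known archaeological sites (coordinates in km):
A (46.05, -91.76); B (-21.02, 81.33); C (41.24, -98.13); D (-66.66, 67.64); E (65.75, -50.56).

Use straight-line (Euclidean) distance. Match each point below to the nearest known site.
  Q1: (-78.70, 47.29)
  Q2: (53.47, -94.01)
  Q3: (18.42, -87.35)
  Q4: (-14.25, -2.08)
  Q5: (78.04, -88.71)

Q1 at (-78.70, 47.29):
  A: √((124.75)² + (-139.05)²) = √(15562.5625 + 19334.9025) = 186.81 km
  B: √((57.68)² + (34.04)²) = √(3326.9824 + 1158.7216) = 66.98 km
  C: √((119.94)² + (-145.42)²) = √(14385.6036 + 21146.9764) = 188.50 km
  D: √((12.04)² + (20.35)²) = √(144.9616 + 414.1225) = 23.64 km
  E: √((144.45)² + (-97.85)²) = √(20865.8025 + 9574.6225) = 174.47 km
  → nearest: D (23.64 km)
Q2 at (53.47, -94.01):
  A: √((-7.42)² + (2.25)²) = √(55.0564 + 5.0625) = 7.75 km
  B: √((-74.49)² + (175.34)²) = √(5548.7601 + 30744.1156) = 190.51 km
  C: √((-12.23)² + (-4.12)²) = √(149.5729 + 16.9744) = 12.91 km
  D: √((-120.13)² + (161.65)²) = √(14431.2169 + 26130.7225) = 201.40 km
  E: √((12.28)² + (43.45)²) = √(150.7984 + 1887.9025) = 45.15 km
  → nearest: A (7.75 km)
Q3 at (18.42, -87.35):
  A: √((27.63)² + (-4.41)²) = √(763.4169 + 19.4481) = 27.98 km
  B: √((-39.44)² + (168.68)²) = √(1555.5136 + 28452.9424) = 173.23 km
  C: √((22.82)² + (-10.78)²) = √(520.7524 + 116.2084) = 25.24 km
  D: √((-85.08)² + (154.99)²) = √(7238.6064 + 24021.9001) = 176.81 km
  E: √((47.33)² + (36.79)²) = √(2240.1289 + 1353.5041) = 59.95 km
  → nearest: C (25.24 km)
Q4 at (-14.25, -2.08):
  A: √((60.30)² + (-89.68)²) = √(3636.0900 + 8042.5024) = 108.07 km
  B: √((-6.77)² + (83.41)²) = √(45.8329 + 6957.2281) = 83.68 km
  C: √((55.49)² + (-96.05)²) = √(3079.1401 + 9225.6025) = 110.93 km
  D: √((-52.41)² + (69.72)²) = √(2746.8081 + 4860.8784) = 87.22 km
  E: √((80.00)² + (-48.48)²) = √(6400.0000 + 2350.3104) = 93.54 km
  → nearest: B (83.68 km)
Q5 at (78.04, -88.71):
  A: √((-31.99)² + (-3.05)²) = √(1023.3601 + 9.3025) = 32.14 km
  B: √((-99.06)² + (170.04)²) = √(9812.8836 + 28913.6016) = 196.79 km
  C: √((-36.80)² + (-9.42)²) = √(1354.2400 + 88.7364) = 37.99 km
  D: √((-144.70)² + (156.35)²) = √(20938.0900 + 24445.3225) = 213.03 km
  E: √((-12.29)² + (38.15)²) = √(151.0441 + 1455.4225) = 40.08 km
  → nearest: A (32.14 km)

Q1→D; Q2→A; Q3→C; Q4→B; Q5→A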